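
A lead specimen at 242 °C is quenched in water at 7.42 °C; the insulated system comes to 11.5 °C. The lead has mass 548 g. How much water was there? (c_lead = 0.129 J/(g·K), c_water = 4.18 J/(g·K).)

Net heat exchanged in the isolated system is zero:
548·0.129·(11.5 − 242) + m·4.18·(11.5 − 7.42) = 0
17.05 m = 16295
m = 16295/17.05 ≈ 955.4 g

m ≈ 955 g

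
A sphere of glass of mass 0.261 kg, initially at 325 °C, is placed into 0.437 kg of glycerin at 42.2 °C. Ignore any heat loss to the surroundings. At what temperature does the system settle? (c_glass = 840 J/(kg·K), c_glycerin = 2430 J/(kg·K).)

T_f ≈ 90.6 °C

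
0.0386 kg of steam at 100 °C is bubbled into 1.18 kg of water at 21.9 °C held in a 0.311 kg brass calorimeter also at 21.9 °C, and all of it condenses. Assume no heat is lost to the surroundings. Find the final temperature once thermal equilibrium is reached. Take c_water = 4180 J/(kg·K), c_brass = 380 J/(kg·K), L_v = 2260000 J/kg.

T_f ≈ 41.1 °C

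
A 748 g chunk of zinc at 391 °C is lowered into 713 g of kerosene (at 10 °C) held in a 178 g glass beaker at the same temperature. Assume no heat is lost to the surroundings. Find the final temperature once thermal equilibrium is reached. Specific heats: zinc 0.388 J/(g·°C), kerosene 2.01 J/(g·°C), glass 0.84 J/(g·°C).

With ΣQ=0 the equilibrium temperature is the m·c-weighted mean:
T_f = (290.22·391 + 1433.1·10 + 149.52·10) / (290.22 + 1433.1 + 149.52)
    = 129304 / 1872.9 ≈ 69.04 °C

T_f ≈ 69.0 °C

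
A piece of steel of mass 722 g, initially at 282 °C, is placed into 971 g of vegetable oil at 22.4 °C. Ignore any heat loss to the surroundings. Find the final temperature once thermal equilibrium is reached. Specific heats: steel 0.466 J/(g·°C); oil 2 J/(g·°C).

Energy conservation, ΣQ = 0:
722*0.466*(T − 282) + 971*2*(T − 22.4) = 0
336.45(T − 282) + 1942(T − 22.4) = 0
(336.45 + 1942) T = 336.45*282 + 1942*22.4
T = 138380/2278.5 ≈ 60.73 °C

T_f ≈ 60.7 °C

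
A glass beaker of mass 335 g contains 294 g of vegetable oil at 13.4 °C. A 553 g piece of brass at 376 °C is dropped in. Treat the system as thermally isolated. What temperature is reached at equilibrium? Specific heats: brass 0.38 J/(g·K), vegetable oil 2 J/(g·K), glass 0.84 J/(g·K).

T_f ≈ 84.0 °C

With ΣQ=0 the equilibrium temperature is the m·c-weighted mean:
T_f = (210.14×376 + 588×13.4 + 281.4×13.4) / (210.14 + 588 + 281.4)
    = 90663 / 1079.5 ≈ 83.98 °C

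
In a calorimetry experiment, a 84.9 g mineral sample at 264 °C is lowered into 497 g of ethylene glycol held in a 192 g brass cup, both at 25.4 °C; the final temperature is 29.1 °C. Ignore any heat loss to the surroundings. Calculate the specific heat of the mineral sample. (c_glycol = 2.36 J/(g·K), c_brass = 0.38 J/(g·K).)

c ≈ 0.231 J/(g·K)

Taking heat into each body as positive, Σ m c ΔT = 0:
84.9·c·(29.1 − 264) + 497·2.36·(29.1 − 25.4) + 192·0.38·(29.1 − 25.4) = 0
-19943 c = -4609.8
c = -4609.8/-19943 ≈ 0.2311 J/(g·K)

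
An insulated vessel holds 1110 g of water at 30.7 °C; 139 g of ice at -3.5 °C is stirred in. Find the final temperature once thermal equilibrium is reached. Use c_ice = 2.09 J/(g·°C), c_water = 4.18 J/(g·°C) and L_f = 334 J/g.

T_f ≈ 18.2 °C

Sum of m c ΔT and latent-heat terms is zero:
ice -3.5→0 °C: 139·2.09·3.5 = 1016.8; melt ice: 139·334 = 46426; meltwater 0→T: 139·4.18·T = 581.02 T; water: 4639.8(T − 30.7)
5220.8 T = 142442 − 47443 = 94999
T ≈ 18.20 °C — above 0 °C, consistent with complete melting.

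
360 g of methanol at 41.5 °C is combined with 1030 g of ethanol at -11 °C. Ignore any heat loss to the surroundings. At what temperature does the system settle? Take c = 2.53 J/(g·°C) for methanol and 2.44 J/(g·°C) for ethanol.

T_f ≈ 3.0 °C

Heat lost by the methanol equals heat gained by the ethanol:
360*2.53*(41.5 − T) = 1030*2.44*(T − (-11))
910.8(41.5 − T) = 2513.2(T − (-11))
3424 T = 10153  ⇒  T ≈ 2.97 °C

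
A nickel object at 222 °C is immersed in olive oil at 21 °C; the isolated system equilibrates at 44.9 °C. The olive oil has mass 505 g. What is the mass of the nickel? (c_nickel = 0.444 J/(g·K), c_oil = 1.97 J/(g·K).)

m ≈ 302 g

Setting the total heat transfer to zero:
m·0.444·(44.9 − 222) + 505·1.97·(44.9 − 21) = 0
-78.63 m = -23777
m = -23777/-78.63 ≈ 302.4 g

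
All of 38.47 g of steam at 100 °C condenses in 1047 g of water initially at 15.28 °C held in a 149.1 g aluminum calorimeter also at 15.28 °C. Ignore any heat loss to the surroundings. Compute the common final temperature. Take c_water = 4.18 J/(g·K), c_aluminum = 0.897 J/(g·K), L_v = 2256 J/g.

T_f ≈ 36.8 °C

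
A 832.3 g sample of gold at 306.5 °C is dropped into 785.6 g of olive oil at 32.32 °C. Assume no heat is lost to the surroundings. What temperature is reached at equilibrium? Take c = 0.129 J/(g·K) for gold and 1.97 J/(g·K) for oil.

T_f ≈ 50.1 °C

Let T be the final temperature. ΣQ_i = 0:
832.3·0.129·(T − 306.5) + 785.6·1.97·(T − 32.32) = 0
1655 T = 82927
T = 82927 / 1655 = 50.1 °C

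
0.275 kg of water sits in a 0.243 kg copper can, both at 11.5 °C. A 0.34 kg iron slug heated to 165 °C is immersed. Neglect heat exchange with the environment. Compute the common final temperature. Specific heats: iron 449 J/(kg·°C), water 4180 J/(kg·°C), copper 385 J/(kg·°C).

T_f ≈ 28.3 °C

Energy conservation, ΣQ = 0:
0.34×449×(T − 165) + 0.275×4180×(T − 11.5) + 0.243×385×(T − 11.5) = 0
(152.66 + 1149.5 + 93.55) T = 152.66×165 + 1149.5×11.5 + 93.55×11.5
T ≈ 28.29 °C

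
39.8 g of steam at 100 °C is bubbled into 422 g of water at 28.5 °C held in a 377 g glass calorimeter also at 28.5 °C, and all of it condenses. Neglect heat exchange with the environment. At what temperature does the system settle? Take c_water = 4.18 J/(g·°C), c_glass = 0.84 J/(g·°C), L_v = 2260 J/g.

T_f ≈ 73.8 °C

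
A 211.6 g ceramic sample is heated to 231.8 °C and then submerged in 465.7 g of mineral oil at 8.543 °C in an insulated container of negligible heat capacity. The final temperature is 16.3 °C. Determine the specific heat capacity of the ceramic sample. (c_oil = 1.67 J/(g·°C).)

c ≈ 0.132 J/(g·°C)

Heat lost by the ceramic sample = heat gained by the oil:
211.6×c×(231.8 − 16.3) = 465.7×1.67×(16.3 − 8.543)
45600 c = 6032.8  ⇒  c ≈ 0.1323 J/(g·°C)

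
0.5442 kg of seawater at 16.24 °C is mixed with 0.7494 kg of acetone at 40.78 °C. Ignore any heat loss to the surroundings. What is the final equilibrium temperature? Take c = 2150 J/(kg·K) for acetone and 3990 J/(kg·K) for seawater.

|Q_acetone| = |Q_seawater|:
0.7494*2150*(40.78 − T) = 0.5442*3990*(T − 16.24)
1611.2(40.78 − T) = 2171.4(T − 16.24)
3782.6 T = 100968  ⇒  T ≈ 26.69 °C

T_f ≈ 26.7 °C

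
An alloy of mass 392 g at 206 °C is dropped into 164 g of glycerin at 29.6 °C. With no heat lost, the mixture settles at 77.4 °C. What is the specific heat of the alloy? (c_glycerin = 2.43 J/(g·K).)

c ≈ 0.378 J/(g·K)

Taking heat into each body as positive, Σ m c ΔT = 0:
392·c·(77.4 − 206) + 164·2.43·(77.4 − 29.6) = 0
-50411 c = -19049
c = -19049/-50411 ≈ 0.3779 J/(g·K)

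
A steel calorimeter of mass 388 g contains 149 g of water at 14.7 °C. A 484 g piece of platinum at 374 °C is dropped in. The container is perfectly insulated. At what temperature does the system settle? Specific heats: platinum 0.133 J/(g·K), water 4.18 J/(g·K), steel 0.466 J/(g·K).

Energy conservation, ΣQ = 0:
484×0.133×(T − 374) + 149×4.18×(T − 14.7) + 388×0.466×(T − 14.7) = 0
64.37(T − 374) + 622.82(T − 14.7) + 180.81(T − 14.7) = 0
(64.37 + 622.82 + 180.81) T = 64.37×374 + 622.82×14.7 + 180.81×14.7
T = 35888 / 868 = 41.3 °C

T_f ≈ 41.3 °C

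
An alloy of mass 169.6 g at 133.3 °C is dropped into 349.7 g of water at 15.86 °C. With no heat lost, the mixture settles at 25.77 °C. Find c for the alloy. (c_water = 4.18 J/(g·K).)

Heat gained plus heat lost sum to zero:
169.6×c×(25.77 − 133.3) + 349.7×4.18×(25.77 − 15.86) = 0
-18237 c = -14486
c = -14486/-18237 ≈ 0.7943 J/(g·K)

c ≈ 0.794 J/(g·K)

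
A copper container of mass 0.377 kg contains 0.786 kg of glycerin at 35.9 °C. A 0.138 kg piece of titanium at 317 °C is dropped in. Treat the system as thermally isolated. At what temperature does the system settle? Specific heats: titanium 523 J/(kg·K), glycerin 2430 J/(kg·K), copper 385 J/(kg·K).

With ΣQ=0 the equilibrium temperature is the m·c-weighted mean:
T_f = (72.17·317 + 1910·35.9 + 145.15·35.9) / (72.17 + 1910 + 145.15)
    = 96658 / 2127.3 ≈ 45.44 °C

T_f ≈ 45.4 °C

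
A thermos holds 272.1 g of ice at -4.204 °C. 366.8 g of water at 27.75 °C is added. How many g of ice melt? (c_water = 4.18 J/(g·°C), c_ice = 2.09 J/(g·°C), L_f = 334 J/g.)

m_melted ≈ 120 g

Cooling the water to 0 °C releases 366.8×4.18×27.75 = 42547 J.
Warming the ice to 0 °C takes 272.1×2.09×4.204 = 2390.8 J, leaving 40156 J for melting.
Melting all 272.1 g of ice would need 272.1×334 = 90881 J.
40156 J < 90881 J, so only part of the ice melts and the system sits at 0 °C.
Mass melted = 40156/334 ≈ 120.2 g.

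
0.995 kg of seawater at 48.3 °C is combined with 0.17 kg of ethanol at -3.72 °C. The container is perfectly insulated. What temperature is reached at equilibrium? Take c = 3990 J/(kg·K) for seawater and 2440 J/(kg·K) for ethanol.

T_f ≈ 43.4 °C

|Q_seawater| = |Q_ethanol|:
0.995·3990·(48.3 − T) = 0.17·2440·(T − (-3.72))
3970.1(48.3 − T) = 414.8(T − (-3.72))
4384.9 T = 190210  ⇒  T ≈ 43.38 °C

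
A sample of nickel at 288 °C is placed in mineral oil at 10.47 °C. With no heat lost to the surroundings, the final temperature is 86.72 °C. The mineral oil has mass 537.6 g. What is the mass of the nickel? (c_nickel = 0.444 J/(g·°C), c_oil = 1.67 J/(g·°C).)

Heat lost by the nickel = heat gained by the oil:
m·0.444·(288 − 86.72) = 537.6·1.67·(86.72 − 10.47)
89.37 m = 68457  ⇒  m ≈ 766 g

m ≈ 766 g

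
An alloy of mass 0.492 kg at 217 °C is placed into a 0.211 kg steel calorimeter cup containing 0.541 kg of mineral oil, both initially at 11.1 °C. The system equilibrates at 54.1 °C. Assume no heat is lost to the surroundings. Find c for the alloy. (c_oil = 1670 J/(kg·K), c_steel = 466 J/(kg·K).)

Conservation of energy gives ΣQ = 0:
0.492×c×(54.1 − 217) + 0.541×1670×(54.1 − 11.1) + 0.211×466×(54.1 − 11.1) = 0
-80.15 c = -43077
c = -43077/-80.15 ≈ 537.5 J/(kg·K)

c ≈ 537 J/(kg·K)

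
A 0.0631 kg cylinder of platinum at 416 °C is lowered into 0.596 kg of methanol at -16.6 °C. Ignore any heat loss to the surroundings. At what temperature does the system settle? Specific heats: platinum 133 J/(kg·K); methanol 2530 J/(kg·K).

Taking heat into each body as positive, Σ m c ΔT = 0:
0.0631·133·(T − 416) + 0.596·2530·(T − (-16.6)) = 0
8.392(T − 416) + 1507.9(T − (-16.6)) = 0
(8.392 + 1507.9) T = 8.392·416 + 1507.9·(-16.6)
T = -21540 / 1516.3 = -14.2 °C

T_f ≈ -14.2 °C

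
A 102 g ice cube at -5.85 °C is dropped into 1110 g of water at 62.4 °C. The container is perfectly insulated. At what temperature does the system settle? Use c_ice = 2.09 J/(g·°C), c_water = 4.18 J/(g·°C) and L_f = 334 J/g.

T_f ≈ 50.2 °C

Net heat exchanged in the isolated system is zero:
warm ice to 0 °C: 102·2.09·(0 − (-5.85)) = 1247.1
  melt ice: 102·334 = 34068
  meltwater 0→T: 102·4.18·T = 426.36 T
  water cools: 1110·4.18·(T − 62.4) = 4639.8(T − 62.4)
5066.2 T = 289524 − 35315 = 254208
T ≈ 50.18 °C — above 0 °C, consistent with complete melting.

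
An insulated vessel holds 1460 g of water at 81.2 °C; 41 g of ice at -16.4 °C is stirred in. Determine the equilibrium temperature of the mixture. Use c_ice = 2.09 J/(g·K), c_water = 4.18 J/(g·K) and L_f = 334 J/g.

Let T be the final temperature. ΣQ_i = 0:
warm ice to 0 °C: 41×2.09×(0 − (-16.4)) = 1405.3
  latent heat to melt: 41×334 = 13694
  warm the meltwater: 171.38 T
  water: 6102.8(T − 81.2)
6274.2 T = 495547 − 15099 = 480448
T ≈ 76.58 °C — above 0 °C, consistent with complete melting.

T_f ≈ 76.6 °C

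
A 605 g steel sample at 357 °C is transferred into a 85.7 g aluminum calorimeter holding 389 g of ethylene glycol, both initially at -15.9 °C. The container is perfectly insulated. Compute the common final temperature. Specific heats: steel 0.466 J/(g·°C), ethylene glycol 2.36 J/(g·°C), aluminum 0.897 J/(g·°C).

T_f = Σ m_i c_i T_i / Σ m_i c_i:
T_f = (281.93×357 + 918.04×(-15.9) + 76.87×(-15.9)) / (281.93 + 918.04 + 76.87)
    = 84830 / 1276.8 ≈ 66.44 °C

T_f ≈ 66.4 °C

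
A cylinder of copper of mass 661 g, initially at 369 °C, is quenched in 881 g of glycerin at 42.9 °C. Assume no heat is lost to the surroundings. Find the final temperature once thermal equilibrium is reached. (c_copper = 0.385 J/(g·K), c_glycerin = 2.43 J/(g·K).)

T_f ≈ 77.5 °C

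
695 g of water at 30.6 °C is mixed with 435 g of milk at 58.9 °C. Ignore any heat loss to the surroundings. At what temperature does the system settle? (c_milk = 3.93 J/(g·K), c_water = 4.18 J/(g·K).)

Heat gained plus heat lost sum to zero:
435·3.93·(T − 58.9) + 695·4.18·(T − 30.6) = 0
4614.6 T = 189589
T = 189589/4614.6 ≈ 41.08 °C

T_f ≈ 41.1 °C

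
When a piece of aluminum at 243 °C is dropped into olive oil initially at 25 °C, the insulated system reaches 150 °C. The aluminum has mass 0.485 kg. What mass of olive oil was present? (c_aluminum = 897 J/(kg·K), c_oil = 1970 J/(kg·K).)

m ≈ 0.164 kg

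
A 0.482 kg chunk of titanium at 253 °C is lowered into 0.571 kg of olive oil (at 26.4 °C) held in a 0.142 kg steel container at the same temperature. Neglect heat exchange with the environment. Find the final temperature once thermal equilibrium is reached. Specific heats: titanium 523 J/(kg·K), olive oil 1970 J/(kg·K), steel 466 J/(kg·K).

T_f = Σ m_i c_i T_i / Σ m_i c_i:
T_f = (252.09×253 + 1124.9×26.4 + 66.17×26.4) / (252.09 + 1124.9 + 66.17)
    = 95221 / 1443.1 ≈ 65.98 °C

T_f ≈ 66.0 °C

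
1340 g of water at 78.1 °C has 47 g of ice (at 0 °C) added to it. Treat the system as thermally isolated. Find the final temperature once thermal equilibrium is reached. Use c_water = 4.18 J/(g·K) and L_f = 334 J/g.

T_f ≈ 72.7 °C

Taking heat into each body as positive, Σ m c ΔT = 0:
melt ice: 47×334 = 15698
  warm the meltwater: 196.46 T
  water cools: 1340×4.18×(T − 78.1) = 5601.2(T − 78.1)
5797.7 T = 437454 − 15698 = 421756
T ≈ 72.75 °C — above 0 °C, consistent with complete melting.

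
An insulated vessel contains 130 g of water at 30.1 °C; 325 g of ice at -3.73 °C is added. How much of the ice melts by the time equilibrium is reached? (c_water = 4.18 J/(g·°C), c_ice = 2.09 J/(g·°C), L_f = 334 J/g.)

m_melted ≈ 41.4 g

Water can give up m c ΔT = 130·4.18·30.1 = 16356 J before reaching 0 °C.
Warming the ice to 0 °C takes 325·2.09·3.73 = 2533.6 J, leaving 13823 J for melting.
To melt every bit of ice: 325·334 = 108550 J.
That's not enough to melt it all — equilibrium is at 0 °C with ice remaining.
m_melted·334 = 13823  ⇒  m_melted ≈ 41.39 g.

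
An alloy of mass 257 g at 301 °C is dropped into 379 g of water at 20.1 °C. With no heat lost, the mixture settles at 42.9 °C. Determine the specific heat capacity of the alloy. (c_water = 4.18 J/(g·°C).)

c ≈ 0.545 J/(g·°C)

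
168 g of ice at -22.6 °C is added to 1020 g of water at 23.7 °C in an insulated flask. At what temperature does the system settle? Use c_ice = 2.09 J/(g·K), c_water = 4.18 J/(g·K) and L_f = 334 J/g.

T_f ≈ 7.5 °C

Let T be the final temperature. ΣQ_i = 0:
ice -22.6→0 °C: 168·2.09·22.6 = 7935.3; latent heat to melt: 168·334 = 56112; warm the meltwater: 702.24 T; water cools: 1020·4.18·(T − 23.7) = 4263.6(T − 23.7)
4965.8 T = 101047 − 64047 = 37000
T ≈ 7.45 °C. Since T > 0 °C, the all-ice-melts assumption holds.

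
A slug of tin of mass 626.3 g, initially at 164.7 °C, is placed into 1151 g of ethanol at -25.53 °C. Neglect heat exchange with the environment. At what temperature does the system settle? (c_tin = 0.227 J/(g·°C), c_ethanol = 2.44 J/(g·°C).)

Heat gained plus heat lost sum to zero:
626.3*0.227*(T − 164.7) + 1151*2.44*(T − (-25.53)) = 0
(142.17 + 2808.4) T = 142.17*164.7 + 2808.4*(-25.53)
T = -48284/2950.6 ≈ -16.36 °C

T_f ≈ -16.4 °C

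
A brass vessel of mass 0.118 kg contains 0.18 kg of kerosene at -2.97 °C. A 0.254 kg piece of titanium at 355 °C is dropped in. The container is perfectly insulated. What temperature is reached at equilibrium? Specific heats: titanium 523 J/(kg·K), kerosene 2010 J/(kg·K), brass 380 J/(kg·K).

T_f ≈ 85.2 °C

With ΣQ=0 the equilibrium temperature is the m·c-weighted mean:
T_f = (132.84*355 + 361.8*(-2.97) + 44.84*(-2.97)) / (132.84 + 361.8 + 44.84)
    = 45951 / 539.48 ≈ 85.18 °C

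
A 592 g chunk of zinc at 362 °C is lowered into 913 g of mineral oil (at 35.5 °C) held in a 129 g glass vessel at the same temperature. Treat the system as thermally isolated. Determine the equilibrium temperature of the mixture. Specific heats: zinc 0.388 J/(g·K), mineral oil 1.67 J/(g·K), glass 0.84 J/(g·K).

Energy conservation, ΣQ = 0:
592*0.388*(T − 362) + 913*1.67*(T − 35.5) + 129*0.84*(T − 35.5) = 0
229.7(T − 362) + 1524.7(T − 35.5) + 108.36(T − 35.5) = 0
(229.7 + 1524.7 + 108.36) T = 229.7*362 + 1524.7*35.5 + 108.36*35.5
T ≈ 75.76 °C

T_f ≈ 75.8 °C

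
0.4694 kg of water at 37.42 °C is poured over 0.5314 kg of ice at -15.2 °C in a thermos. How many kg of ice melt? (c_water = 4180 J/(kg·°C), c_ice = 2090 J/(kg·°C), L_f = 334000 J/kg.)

m_melted ≈ 0.169 kg

Water can give up m c ΔT = 0.4694×4180×37.42 = 73421 J before reaching 0 °C.
Of that, 0.5314×2090×15.2 = 16882 J goes to bring the ice to 0 °C, leaving 56540 J.
To melt every bit of ice: 0.5314×334000 = 177488 J.
That's not enough to melt it all — equilibrium is at 0 °C with ice remaining.
m_melt = 56540 / L_f = 0.1693 kg.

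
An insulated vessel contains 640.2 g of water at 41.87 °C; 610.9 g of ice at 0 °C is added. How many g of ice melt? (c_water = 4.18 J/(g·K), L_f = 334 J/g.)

Heat available from the water dropping to 0 °C: 640.2·4.18·41.87 = 112046 J.
Melting all 610.9 g of ice would need 610.9·334 = 204041 J.
That's not enough to melt it all — equilibrium is at 0 °C with ice remaining.
m_melted·334 = 112046  ⇒  m_melted ≈ 335.5 g.

m_melted ≈ 335 g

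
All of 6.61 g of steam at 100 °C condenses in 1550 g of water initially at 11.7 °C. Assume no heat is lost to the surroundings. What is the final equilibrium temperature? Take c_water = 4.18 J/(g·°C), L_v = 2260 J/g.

Energy conservation, ΣQ = 0:
steam→water at 100 °C releases m L_v = 6.61·2260 = 14939; condensate cools 100→T: 6.61·4.18·(T − 100) = 27.63(T − 100); original water: 6479(T − 11.7)
6506.6 T = 14939 + 2763 + 75804 = 93506
T ≈ 14.37 °C, under the boiling point, so the assumption holds.

T_f ≈ 14.4 °C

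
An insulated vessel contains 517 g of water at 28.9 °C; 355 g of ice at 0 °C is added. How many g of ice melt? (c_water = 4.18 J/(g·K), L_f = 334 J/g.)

m_melted ≈ 187 g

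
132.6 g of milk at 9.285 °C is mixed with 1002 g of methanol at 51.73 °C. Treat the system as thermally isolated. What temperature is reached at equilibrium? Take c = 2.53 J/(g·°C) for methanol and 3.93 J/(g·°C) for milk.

T_f ≈ 44.5 °C

|Q_methanol| = |Q_milk|:
1002*2.53*(51.73 − T) = 132.6*3.93*(T − 9.285)
2535.1(51.73 − T) = 521.12(T − 9.285)
3056.2 T = 135977  ⇒  T ≈ 44.49 °C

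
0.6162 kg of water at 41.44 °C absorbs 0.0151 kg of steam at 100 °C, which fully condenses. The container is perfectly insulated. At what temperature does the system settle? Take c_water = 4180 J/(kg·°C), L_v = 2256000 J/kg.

Taking heat into each body as positive, Σ m c ΔT = 0:
steam→water at 100 °C releases m L_v = 0.0151·2256000 = 34066
  condensed water 100 °C→T: 63.12(T − 100)
  water warms: 0.6162·4180·(T − 41.44) = 2575.7(T − 41.44)
2638.8 T = 34066 + 6311.8 + 106738 = 147115
T ≈ 55.75 °C — below 100 °C, confirming all the steam condensed.

T_f ≈ 55.8 °C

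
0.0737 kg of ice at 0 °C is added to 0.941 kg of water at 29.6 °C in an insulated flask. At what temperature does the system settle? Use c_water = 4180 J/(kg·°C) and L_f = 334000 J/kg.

T_f ≈ 21.6 °C

Conservation of energy gives ΣQ = 0:
latent heat to melt: 0.0737×334000 = 24616
  meltwater 0→T: 0.0737×4180×T = 308.07 T
  water: 3933.4(T − 29.6)
4241.4 T = 116428 − 24616 = 91812
T ≈ 21.65 °C — above 0 °C, consistent with complete melting.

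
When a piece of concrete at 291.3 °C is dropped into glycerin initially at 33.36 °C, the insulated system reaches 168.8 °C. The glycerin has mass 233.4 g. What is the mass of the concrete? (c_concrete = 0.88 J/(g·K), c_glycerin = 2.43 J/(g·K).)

m ≈ 713 g

Net heat exchanged in the isolated system is zero:
m×0.88×(168.8 − 291.3) + 233.4×2.43×(168.8 − 33.36) = 0
-107.8 m = -76816
m = -76816/-107.8 ≈ 712.6 g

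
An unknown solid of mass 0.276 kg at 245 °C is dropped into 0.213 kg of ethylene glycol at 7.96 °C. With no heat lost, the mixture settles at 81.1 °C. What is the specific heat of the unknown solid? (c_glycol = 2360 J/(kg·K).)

c ≈ 813 J/(kg·K)

Taking heat into each body as positive, Σ m c ΔT = 0:
0.276×c×(81.1 − 245) + 0.213×2360×(81.1 − 7.96) = 0
-45.24 c = -36766
c = -36766/-45.24 ≈ 812.8 J/(kg·K)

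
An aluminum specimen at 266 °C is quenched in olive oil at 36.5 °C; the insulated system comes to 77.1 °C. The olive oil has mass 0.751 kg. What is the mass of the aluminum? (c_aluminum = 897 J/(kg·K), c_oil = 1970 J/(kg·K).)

Heat gained plus heat lost sum to zero:
m·897·(77.1 − 266) + 0.751·1970·(77.1 − 36.5) = 0
-169443 m = -60066
m = -60066/-169443 ≈ 0.3545 kg

m ≈ 0.354 kg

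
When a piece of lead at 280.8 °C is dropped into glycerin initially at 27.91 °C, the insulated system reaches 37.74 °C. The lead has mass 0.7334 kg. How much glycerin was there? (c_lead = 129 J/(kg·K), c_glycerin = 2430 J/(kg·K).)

m ≈ 0.963 kg

Heat lost by the lead = heat gained by the glycerin:
0.7334×129×(280.8 − 37.74) = m×2430×(37.74 − 27.91)
23887 m = 22996  ⇒  m ≈ 0.9627 kg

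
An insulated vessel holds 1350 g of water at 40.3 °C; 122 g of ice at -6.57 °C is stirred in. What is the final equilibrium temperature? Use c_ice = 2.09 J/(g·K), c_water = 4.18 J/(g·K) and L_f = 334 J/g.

T_f ≈ 30.1 °C

Conservation of energy gives ΣQ = 0:
ice -6.57→0 °C: 122·2.09·6.57 = 1675.2; melt ice: 122·334 = 40748; meltwater 0→T: 122·4.18·T = 509.96 T; water: 5643(T − 40.3)
6153 T = 227413 − 42423 = 184990
T ≈ 30.07 °C — above 0 °C, consistent with complete melting.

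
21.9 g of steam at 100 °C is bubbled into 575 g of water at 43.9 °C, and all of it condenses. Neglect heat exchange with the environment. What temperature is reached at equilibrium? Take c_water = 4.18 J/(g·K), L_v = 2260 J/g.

T_f ≈ 65.8 °C

Setting the total heat transfer to zero:
latent heat released on condensation: 21.9×2260 = 49494
  condensate cools 100→T: 21.9×4.18×(T − 100) = 91.54(T − 100)
  water warms: 575×4.18×(T − 43.9) = 2403.5(T − 43.9)
2495 T = 49494 + 9154.2 + 105514 = 164162
T ≈ 65.80 °C, under the boiling point, so the assumption holds.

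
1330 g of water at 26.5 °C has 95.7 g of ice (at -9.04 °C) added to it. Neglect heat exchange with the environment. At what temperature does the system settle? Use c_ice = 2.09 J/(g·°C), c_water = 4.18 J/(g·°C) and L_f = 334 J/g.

Sum of m c ΔT and latent-heat terms is zero:
ice -9.04→0 °C: 95.7×2.09×9.04 = 1808.1; latent heat to melt: 95.7×334 = 31964; warm the meltwater: 400.03 T; water cools: 1330×4.18×(T − 26.5) = 5559.4(T − 26.5)
5959.4 T = 147324 − 33772 = 113552
T ≈ 19.05 °C — above 0 °C, consistent with complete melting.

T_f ≈ 19.1 °C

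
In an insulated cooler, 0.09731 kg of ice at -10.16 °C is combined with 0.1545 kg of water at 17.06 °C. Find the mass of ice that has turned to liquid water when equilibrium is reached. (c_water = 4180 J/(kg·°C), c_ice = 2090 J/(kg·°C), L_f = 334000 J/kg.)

Cooling the water to 0 °C releases 0.1545×4180×17.06 = 11018 J.
Warming the ice to 0 °C takes 0.09731×2090×10.16 = 2066.3 J, leaving 8951.2 J for melting.
Fully melting the ice requires m_ice L_f = 0.09731×334000 = 32502 J.
Since 8951.2 < 32502 J, not all the ice melts; equilibrium is at 0 °C.
m_melt = 8951.2 / L_f = 0.0268 kg.

m_melted ≈ 0.0268 kg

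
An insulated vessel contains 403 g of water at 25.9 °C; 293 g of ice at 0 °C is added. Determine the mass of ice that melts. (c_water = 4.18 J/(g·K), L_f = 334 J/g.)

Cooling the water to 0 °C releases 403×4.18×25.9 = 43630 J.
To melt every bit of ice: 293×334 = 97862 J.
43630 J < 97862 J, so only part of the ice melts and the system sits at 0 °C.
m_melt = 43630 / L_f = 130.6 g.

m_melted ≈ 131 g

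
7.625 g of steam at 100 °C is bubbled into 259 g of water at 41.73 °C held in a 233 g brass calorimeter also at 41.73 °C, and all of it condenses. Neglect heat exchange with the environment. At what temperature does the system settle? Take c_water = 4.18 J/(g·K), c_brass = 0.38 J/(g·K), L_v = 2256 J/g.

Energy balance with sensible and latent terms:
latent heat released on condensation: 7.625×2256 = 17202
  condensate cools 100→T: 7.625×4.18×(T − 100) = 31.87(T − 100)
  original water: 1082.6(T − 41.73)
  brass cup: 233×0.38×(T − 41.73) = 88.54(T − 41.73)
1203 T = 17202 + 3187.2 + 48873 = 69262
T ≈ 57.57 °C — below 100 °C, confirming all the steam condensed.

T_f ≈ 57.6 °C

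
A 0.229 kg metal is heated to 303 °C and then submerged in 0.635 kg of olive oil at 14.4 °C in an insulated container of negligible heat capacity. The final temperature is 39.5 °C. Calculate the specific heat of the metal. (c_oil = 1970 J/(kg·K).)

Heat lost by the metal = heat gained by the oil:
0.229×c×(303 − 39.5) = 0.635×1970×(39.5 − 14.4)
60.34 c = 31399  ⇒  c ≈ 520.4 J/(kg·K)

c ≈ 520 J/(kg·K)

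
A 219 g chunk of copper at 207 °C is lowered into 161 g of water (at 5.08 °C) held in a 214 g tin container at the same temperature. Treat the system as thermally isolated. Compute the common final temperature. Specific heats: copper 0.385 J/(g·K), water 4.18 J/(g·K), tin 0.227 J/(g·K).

With ΣQ=0 the equilibrium temperature is the m·c-weighted mean:
T_f = (84.31×207 + 672.98×5.08 + 48.58×5.08) / (84.31 + 672.98 + 48.58)
    = 21119 / 805.87 ≈ 26.21 °C

T_f ≈ 26.2 °C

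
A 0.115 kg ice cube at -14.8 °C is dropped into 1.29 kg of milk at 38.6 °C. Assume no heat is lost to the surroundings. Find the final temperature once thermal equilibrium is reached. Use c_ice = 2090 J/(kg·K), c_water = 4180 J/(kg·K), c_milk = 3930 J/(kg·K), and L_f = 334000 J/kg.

T_f ≈ 27.7 °C

Setting the total heat transfer to zero:
warm ice to 0 °C: 0.115×2090×(0 − (-14.8)) = 3557.2; melt ice: 0.115×334000 = 38410; meltwater 0→T: 0.115×4180×T = 480.7 T; milk: 5069.7(T − 38.6)
5550.4 T = 195690 − 41967 = 153723
T ≈ 27.70 °C — above 0 °C, consistent with complete melting.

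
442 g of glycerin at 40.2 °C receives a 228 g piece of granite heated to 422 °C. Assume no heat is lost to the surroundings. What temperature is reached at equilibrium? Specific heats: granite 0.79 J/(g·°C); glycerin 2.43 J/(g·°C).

T_f ≈ 95.0 °C

Energy conservation, ΣQ = 0:
228·0.79·(T − 422) + 442·2.43·(T − 40.2) = 0
(180.12 + 1074.1) T = 180.12·422 + 1074.1·40.2
T = 119188/1254.2 ≈ 95.03 °C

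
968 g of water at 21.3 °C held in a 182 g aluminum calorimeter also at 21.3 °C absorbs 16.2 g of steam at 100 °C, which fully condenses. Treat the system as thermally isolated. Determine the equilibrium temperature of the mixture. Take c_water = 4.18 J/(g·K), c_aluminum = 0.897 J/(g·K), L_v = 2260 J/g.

T_f ≈ 31.1 °C

Let T be the final temperature. ΣQ_i = 0:
condense steam: −16.2×2260 = −36612; condensate cools 100→T: 16.2×4.18×(T − 100) = 67.72(T − 100); water warms: 968×4.18×(T − 21.3) = 4046.2(T − 21.3); aluminum cup: 182×0.897×(T − 21.3) = 163.25(T − 21.3)
4277.2 T = 36612 + 6771.6 + 89662 = 133046
T ≈ 31.11 °C — below 100 °C, confirming all the steam condensed.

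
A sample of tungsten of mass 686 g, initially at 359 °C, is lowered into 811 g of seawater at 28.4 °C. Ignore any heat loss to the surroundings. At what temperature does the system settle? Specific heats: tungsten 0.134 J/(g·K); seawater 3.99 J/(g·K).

Heat gained plus heat lost sum to zero:
686×0.134×(T − 359) + 811×3.99×(T − 28.4) = 0
3327.8 T = 124900
T = 124900/3327.8 ≈ 37.53 °C

T_f ≈ 37.5 °C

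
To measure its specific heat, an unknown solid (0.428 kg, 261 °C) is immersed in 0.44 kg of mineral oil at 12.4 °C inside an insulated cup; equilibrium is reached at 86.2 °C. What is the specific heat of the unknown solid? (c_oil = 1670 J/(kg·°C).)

Let T be the final temperature. ΣQ_i = 0:
0.428×c×(86.2 − 261) + 0.44×1670×(86.2 − 12.4) = 0
-74.81 c = -54228
c = -54228/-74.81 ≈ 724.8 J/(kg·°C)

c ≈ 725 J/(kg·°C)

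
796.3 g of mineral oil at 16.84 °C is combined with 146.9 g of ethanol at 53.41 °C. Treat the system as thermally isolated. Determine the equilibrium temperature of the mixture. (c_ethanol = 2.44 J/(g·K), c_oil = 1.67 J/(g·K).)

T_f ≈ 24.6 °C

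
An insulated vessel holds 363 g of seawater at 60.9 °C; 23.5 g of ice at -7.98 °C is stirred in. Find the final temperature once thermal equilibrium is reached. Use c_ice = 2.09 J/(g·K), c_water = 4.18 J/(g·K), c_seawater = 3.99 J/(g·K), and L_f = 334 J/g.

Taking heat into each body as positive, Σ m c ΔT = 0:
ice -7.98→0 °C: 23.5·2.09·7.98 = 391.94
  melt ice: 23.5·334 = 7849
  warm the meltwater: 98.23 T
  seawater cools: 363·3.99·(T − 60.9) = 1448.4(T − 60.9)
1546.6 T = 88206 − 8240.9 = 79965
T ≈ 51.70 °C (positive, so assuming full melt was valid).

T_f ≈ 51.7 °C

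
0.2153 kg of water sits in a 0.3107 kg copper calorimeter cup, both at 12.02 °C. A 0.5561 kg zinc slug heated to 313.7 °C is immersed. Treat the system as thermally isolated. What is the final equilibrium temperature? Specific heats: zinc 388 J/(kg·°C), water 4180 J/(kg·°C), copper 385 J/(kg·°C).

T_f ≈ 64.7 °C

Setting the total heat transfer to zero:
0.5561*388*(T − 313.7) + 0.2153*4180*(T − 12.02) + 0.3107*385*(T − 12.02) = 0
215.77(T − 313.7) + 899.95(T − 12.02) + 119.62(T − 12.02) = 0
1235.3 T = 79941
T ≈ 64.71 °C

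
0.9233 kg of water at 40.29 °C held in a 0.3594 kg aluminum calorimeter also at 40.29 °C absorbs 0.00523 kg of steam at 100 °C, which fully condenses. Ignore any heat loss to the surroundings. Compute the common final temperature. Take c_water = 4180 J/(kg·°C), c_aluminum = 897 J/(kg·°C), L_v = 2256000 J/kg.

Energy balance with sensible and latent terms:
steam→water at 100 °C releases m L_v = 0.00523×2256000 = 11799; condensed water 100 °C→T: 21.86(T − 100); water warms: 0.9233×4180×(T − 40.29) = 3859.4(T − 40.29); cup: 322.38(T − 40.29)
4203.6 T = 11799 + 2186.1 + 168484 = 182469
T ≈ 43.41 °C, under the boiling point, so the assumption holds.

T_f ≈ 43.4 °C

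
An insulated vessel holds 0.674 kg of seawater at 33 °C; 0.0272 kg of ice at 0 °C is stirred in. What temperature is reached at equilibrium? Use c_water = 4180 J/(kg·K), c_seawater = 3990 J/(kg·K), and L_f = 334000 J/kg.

T_f ≈ 28.4 °C

Heat gained plus heat lost sum to zero:
melt ice: 0.0272·334000 = 9084.8; warm the meltwater: 113.7 T; seawater: 2689.3(T − 33)
2803 T = 88746 − 9084.8 = 79661
T ≈ 28.42 °C. Since T > 0 °C, the all-ice-melts assumption holds.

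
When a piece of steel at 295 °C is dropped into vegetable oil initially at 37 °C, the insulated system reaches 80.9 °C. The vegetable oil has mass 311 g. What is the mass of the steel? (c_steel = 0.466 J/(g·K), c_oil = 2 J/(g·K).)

|Q_steel| = |Q_oil|:
m×0.466×(295 − 80.9) = 311×2×(80.9 − 37)
99.77 m = 27306  ⇒  m ≈ 273.7 g

m ≈ 274 g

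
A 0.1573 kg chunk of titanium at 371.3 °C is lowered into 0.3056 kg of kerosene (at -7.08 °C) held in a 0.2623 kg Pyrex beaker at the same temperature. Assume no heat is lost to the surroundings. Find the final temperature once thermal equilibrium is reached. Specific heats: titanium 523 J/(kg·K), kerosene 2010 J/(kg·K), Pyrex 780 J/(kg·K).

T_f ≈ 27.5 °C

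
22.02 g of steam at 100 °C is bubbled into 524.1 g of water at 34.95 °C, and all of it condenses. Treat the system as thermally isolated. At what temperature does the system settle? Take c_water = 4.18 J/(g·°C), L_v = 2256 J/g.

Net heat exchanged in the isolated system is zero:
steam→water at 100 °C releases m L_v = 22.02·2256 = 49677
  condensate cools 100→T: 22.02·4.18·(T − 100) = 92.04(T − 100)
  original water: 2190.7(T − 34.95)
2282.8 T = 49677 + 9204.4 + 76566 = 135448
T ≈ 59.33 °C — below 100 °C, confirming all the steam condensed.

T_f ≈ 59.3 °C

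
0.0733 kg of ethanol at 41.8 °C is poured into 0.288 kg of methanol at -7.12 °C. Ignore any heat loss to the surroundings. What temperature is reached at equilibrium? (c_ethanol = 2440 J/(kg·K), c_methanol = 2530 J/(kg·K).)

T_f ≈ 2.5 °C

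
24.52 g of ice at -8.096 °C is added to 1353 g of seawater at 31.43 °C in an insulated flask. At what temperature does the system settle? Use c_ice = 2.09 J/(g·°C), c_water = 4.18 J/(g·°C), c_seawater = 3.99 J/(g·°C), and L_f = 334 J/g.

Let T be the final temperature. ΣQ_i = 0:
ice -8.096→0 °C: 24.52×2.09×8.096 = 414.89; fusion: m_ice L_f = 24.52×334 = 8189.7; warm the meltwater: 102.49 T; seawater: 5398.5(T − 31.43)
5501 T = 169674 − 8604.6 = 161069
T ≈ 29.28 °C. Since T > 0 °C, the all-ice-melts assumption holds.

T_f ≈ 29.3 °C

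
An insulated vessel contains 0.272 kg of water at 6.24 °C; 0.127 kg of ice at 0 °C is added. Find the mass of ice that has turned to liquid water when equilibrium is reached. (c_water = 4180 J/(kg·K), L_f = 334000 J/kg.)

Heat available from the water dropping to 0 °C: 0.272×4180×6.24 = 7094.6 J.
Melting all 0.127 kg of ice would need 0.127×334000 = 42418 J.
Since 7094.6 < 42418 J, not all the ice melts; equilibrium is at 0 °C.
m_melt = 7094.6 / L_f = 0.02124 kg.

m_melted ≈ 0.0212 kg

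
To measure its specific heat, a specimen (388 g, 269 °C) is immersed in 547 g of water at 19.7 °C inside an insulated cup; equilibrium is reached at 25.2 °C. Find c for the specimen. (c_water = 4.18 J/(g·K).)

c ≈ 0.133 J/(g·K)

m_s c (T_s − T_f) = m_water c_water (T_f − T_0):
388×c×(269 − 25.2) = 547×4.18×(25.2 − 19.7)
94594 c = 12576  ⇒  c ≈ 0.1329 J/(g·K)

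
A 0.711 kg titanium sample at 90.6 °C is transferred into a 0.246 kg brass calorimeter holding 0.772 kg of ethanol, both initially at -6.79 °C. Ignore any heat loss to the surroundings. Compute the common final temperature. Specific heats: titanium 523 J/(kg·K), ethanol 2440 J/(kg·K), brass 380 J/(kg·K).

T_f ≈ 8.6 °C

T_f is the heat-capacity-weighted average of the initial temperatures:
T_f = (371.85×90.6 + 1883.7×(-6.79) + 93.48×(-6.79)) / (371.85 + 1883.7 + 93.48)
    = 20265 / 2349 ≈ 8.63 °C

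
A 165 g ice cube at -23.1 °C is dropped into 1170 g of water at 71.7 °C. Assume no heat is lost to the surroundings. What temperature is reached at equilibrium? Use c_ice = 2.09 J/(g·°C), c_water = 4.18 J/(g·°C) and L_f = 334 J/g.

Energy balance with sensible and latent terms:
warm ice to 0 °C: 165×2.09×(0 − (-23.1)) = 7966
  fusion: m_ice L_f = 165×334 = 55110
  meltwater 0→T: 165×4.18×T = 689.7 T
  water cools: 1170×4.18×(T − 71.7) = 4890.6(T − 71.7)
5580.3 T = 350656 − 63076 = 287580
T ≈ 51.53 °C (positive, so assuming full melt was valid).

T_f ≈ 51.5 °C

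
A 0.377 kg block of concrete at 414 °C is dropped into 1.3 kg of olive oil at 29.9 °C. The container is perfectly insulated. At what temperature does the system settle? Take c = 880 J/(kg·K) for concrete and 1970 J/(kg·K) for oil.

T_f ≈ 74.0 °C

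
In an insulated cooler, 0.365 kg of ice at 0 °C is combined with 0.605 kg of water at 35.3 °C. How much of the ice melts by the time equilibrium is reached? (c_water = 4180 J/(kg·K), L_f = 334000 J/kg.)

m_melted ≈ 0.267 kg

Heat available from the water dropping to 0 °C: 0.605×4180×35.3 = 89270 J.
To melt every bit of ice: 0.365×334000 = 121910 J.
That's not enough to melt it all — equilibrium is at 0 °C with ice remaining.
m_melt = 89270 / L_f = 0.2673 kg.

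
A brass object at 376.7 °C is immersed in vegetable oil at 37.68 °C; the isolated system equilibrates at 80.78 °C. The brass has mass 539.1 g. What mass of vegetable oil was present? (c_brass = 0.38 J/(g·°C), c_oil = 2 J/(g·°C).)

m ≈ 703 g

Heat gained plus heat lost sum to zero:
539.1×0.38×(80.78 − 376.7) + m×2×(80.78 − 37.68) = 0
86.2 m = 60622
m = 60622/86.2 ≈ 703.3 g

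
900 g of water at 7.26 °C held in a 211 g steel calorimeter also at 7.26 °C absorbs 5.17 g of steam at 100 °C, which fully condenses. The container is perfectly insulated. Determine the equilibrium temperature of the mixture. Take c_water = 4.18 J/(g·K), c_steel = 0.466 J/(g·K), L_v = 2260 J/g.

T_f ≈ 10.8 °C

Conservation of energy gives ΣQ = 0:
latent heat released on condensation: 5.17×2260 = 11684
  condensate cools 100→T: 5.17×4.18×(T − 100) = 21.61(T − 100)
  water warms: 900×4.18×(T − 7.26) = 3762(T − 7.26)
  cup: 98.33(T − 7.26)
3881.9 T = 11684 + 2161.1 + 28026 = 41871
T ≈ 10.79 °C, under the boiling point, so the assumption holds.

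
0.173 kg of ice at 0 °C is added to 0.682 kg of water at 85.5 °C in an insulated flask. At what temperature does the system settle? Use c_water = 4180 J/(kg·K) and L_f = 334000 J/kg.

Setting the total heat transfer to zero:
melt ice: 0.173×334000 = 57782; warm the meltwater: 723.14 T; water cools: 0.682×4180×(T − 85.5) = 2850.8(T − 85.5)
3573.9 T = 243740 − 57782 = 185958
T ≈ 52.03 °C (positive, so assuming full melt was valid).

T_f ≈ 52.0 °C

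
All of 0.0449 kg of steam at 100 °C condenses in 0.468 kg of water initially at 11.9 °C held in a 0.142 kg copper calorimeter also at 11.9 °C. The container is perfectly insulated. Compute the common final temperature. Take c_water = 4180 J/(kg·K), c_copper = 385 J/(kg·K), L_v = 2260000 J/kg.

T_f ≈ 65.6 °C

Net heat exchanged in the isolated system is zero:
condense steam: −0.0449×2260000 = −101474; condensate cools 100→T: 0.0449×4180×(T − 100) = 187.68(T − 100); original water: 1956.2(T − 11.9); cup: 54.67(T − 11.9)
2198.6 T = 101474 + 18768 + 23930 = 144172
T ≈ 65.57 °C (< 100 °C, so full condensation is consistent).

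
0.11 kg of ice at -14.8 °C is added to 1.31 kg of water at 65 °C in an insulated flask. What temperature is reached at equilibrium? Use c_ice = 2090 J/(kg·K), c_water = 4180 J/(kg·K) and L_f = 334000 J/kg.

Let T be the final temperature. ΣQ_i = 0:
ice -14.8→0 °C: 0.11·2090·14.8 = 3402.5
  melt ice: 0.11·334000 = 36740
  meltwater 0→T: 0.11·4180·T = 459.8 T
  water: 5475.8(T − 65)
5935.6 T = 355927 − 40143 = 315784
T ≈ 53.20 °C. Since T > 0 °C, the all-ice-melts assumption holds.

T_f ≈ 53.2 °C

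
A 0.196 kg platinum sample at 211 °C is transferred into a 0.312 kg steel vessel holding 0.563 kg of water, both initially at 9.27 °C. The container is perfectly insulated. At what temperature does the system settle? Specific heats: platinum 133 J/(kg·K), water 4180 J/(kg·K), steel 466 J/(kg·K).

T_f ≈ 11.4 °C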